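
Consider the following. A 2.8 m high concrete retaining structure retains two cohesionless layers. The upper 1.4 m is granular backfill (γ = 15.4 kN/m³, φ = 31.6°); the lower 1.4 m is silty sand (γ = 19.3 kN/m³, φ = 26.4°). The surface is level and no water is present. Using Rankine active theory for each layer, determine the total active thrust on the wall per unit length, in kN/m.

K_a1 = tan²(45°−31.6°/2) = 0.3123; K_a2 = tan²(45°−26.4°/2) = 0.3844.
Layer 1: σ at base = K_a1 γ₁ h₁ = 6.734 kPa; P₁ = ½×6.734×1.4 = 4.714.
Layer 2: σ_v at top = γ₁h₁ = 21.56; σ_h top = K_a2×21.56 = 8.288; σ_h base = K_a2×(21.56+19.3×1.4) = 18.68.
P₂ = ½(8.288+18.68)×1.4 = 18.87. Total P_a = 4.714+18.87 = 23.59 kN/m.

23.6 kN/m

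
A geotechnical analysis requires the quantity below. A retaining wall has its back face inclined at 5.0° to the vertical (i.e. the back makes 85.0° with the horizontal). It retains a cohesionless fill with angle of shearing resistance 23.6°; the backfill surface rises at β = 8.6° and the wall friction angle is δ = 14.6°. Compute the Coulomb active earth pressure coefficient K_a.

K_a = sin²(α+φ) / [sin²α · sin(α−δ) · (1 + √{sin(φ+δ)sin(φ−β) / (sin(α−δ)sin(α+β))})²].
With α = 85.0°, φ = 23.6°, δ = 14.6°, β = 8.6°: K_a = 0.4815.

0.482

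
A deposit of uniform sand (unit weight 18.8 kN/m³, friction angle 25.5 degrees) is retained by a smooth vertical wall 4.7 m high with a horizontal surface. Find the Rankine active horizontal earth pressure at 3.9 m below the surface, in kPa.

K_a = (1 − sin φ)/(1 + sin φ) = 0.3981.
σ_h = K_a γ z = 0.3981 × 18.8 × 3.9 = 29.19 kPa.

29.2 kPa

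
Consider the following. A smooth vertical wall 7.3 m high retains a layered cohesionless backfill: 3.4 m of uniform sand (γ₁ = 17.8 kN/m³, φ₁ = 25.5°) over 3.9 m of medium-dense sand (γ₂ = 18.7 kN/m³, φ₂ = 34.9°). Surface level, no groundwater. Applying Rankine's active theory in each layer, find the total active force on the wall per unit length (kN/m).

K_a1 = tan²(45°−25.5°/2) = 0.3981; K_a2 = tan²(45°−34.9°/2) = 0.2721.
Layer 1: σ at base = K_a1 γ₁ h₁ = 24.09 kPa; P₁ = ½×24.09×3.4 = 40.96.
Layer 2: σ_v at top = γ₁h₁ = 60.52; σ_h top = K_a2×60.52 = 16.47; σ_h base = K_a2×(60.52+18.7×3.9) = 36.32.
P₂ = ½(16.47+36.32)×3.9 = 102.9. Total P_a = 40.96+102.9 = 143.9 kN/m.

144 kN/m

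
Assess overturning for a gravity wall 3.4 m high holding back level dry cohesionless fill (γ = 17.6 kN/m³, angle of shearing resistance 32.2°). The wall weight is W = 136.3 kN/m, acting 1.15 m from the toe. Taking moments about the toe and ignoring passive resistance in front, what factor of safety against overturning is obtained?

4.46

K_a = tan²(45° − 32.2°/2) = 0.3047.
P_a = ½K_aγH² = 0.5×0.3047×17.6×3.4² = 31.00 kN/m, acting at H/3 = 1.133 m above the base.
Overturning moment M_o = P_a × H/3 = 31.00 × 1.133 = 35.13.
Resisting moment M_r = W × 1.15 = 136.3 × 1.15 = 156.7.
FS_overturning = M_r/M_o = 156.7/35.13 = 4.461.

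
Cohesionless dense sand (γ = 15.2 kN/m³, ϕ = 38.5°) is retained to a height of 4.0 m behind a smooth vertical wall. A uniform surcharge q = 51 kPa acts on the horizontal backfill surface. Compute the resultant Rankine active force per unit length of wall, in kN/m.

K_a = tan²(45° − φ/2) = 0.2327.
Soil triangle: ½ K_a γ H² = 0.5×0.2327×15.2×4.0² = 28.29 kN/m.
Surcharge rectangle: K_a q H = 0.2327×51×4.0 = 47.46 kN/m.
Total = 28.29 + 47.46 = 75.75 kN/m.

75.8 kN/m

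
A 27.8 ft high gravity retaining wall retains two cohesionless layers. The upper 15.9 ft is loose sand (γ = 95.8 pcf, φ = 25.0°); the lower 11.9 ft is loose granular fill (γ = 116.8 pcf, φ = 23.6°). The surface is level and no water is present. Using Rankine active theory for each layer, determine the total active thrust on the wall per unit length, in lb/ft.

16200 lb/ft

K_a1 = tan²(45°−25.0°/2) = 0.4059; K_a2 = tan²(45°−23.6°/2) = 0.4282.
Layer 1: σ at base = K_a1 γ₁ h₁ = 618.2 psf; P₁ = ½×618.2×15.9 = 4915.
Layer 2: σ_v at top = γ₁h₁ = 1523; σ_h top = K_a2×1523 = 652.3; σ_h base = K_a2×(1523+116.8×11.9) = 1247.
P₂ = ½(652.3+1247)×11.9 = 11300. Total P_a = 4915+11300 = 16220 lb/ft.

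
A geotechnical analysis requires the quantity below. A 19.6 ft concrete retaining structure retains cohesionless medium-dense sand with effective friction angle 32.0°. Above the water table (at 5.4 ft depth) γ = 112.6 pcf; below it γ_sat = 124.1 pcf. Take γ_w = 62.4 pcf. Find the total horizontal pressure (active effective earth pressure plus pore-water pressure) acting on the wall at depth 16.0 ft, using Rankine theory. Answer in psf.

1050 psf

K_a = (1 − sin φ)/(1 + sin φ) = 0.3073.
γ' = 124.1 − 62.4 = 61.70 pcf.
Effective vertical stress at 16.0 ft: σ'_v = 112.6×5.4 + 61.70×10.6 = 1262 psf.
σ'_h = K_a σ'_v = 0.3073 × 1262 = 387.8 psf; u = γ_w × 10.6 = 661.4 psf.
Total σ_h = 387.8 + 661.4 = 1049 psf.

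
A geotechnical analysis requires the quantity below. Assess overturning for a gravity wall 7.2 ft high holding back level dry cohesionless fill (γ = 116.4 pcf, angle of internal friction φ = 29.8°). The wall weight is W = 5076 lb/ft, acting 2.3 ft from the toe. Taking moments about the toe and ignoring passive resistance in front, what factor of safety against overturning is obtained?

4.80

K_a = tan²(45° − 29.8°/2) = 0.3360.
P_a = ½K_aγH² = 0.5×0.3360×116.4×7.2² = 1014 lb/ft, acting at H/3 = 2.400 ft above the base.
Overturning moment M_o = P_a × H/3 = 1014 × 2.400 = 2433.
Resisting moment M_r = W × 2.3 = 5076 × 2.3 = 11670.
FS_overturning = M_r/M_o = 11670/2433 = 4.798.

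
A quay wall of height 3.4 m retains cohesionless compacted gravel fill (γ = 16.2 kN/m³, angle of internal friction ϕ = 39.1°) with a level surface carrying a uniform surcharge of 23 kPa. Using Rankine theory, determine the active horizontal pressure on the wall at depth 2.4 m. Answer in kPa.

K_a = (1 − sin φ)/(1 + sin φ) = 0.2265.
σ_v = γz + q = 16.2 × 2.4 + 23 = 61.88 kPa.
σ_h = K_a σ_v = 0.2265 × 61.88 = 14.01 kPa.

14.0 kPa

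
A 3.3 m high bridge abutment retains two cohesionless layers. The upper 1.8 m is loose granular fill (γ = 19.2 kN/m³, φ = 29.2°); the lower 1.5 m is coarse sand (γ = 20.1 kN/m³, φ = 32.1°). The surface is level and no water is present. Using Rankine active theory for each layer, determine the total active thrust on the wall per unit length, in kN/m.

33.5 kN/m

K_a1 = tan²(45°−29.2°/2) = 0.3442; K_a2 = tan²(45°−32.1°/2) = 0.3060.
Layer 1: σ at base = K_a1 γ₁ h₁ = 11.90 kPa; P₁ = ½×11.90×1.8 = 10.71.
Layer 2: σ_v at top = γ₁h₁ = 34.56; σ_h top = K_a2×34.56 = 10.58; σ_h base = K_a2×(34.56+20.1×1.5) = 19.80.
P₂ = ½(10.58+19.80)×1.5 = 22.78. Total P_a = 10.71+22.78 = 33.49 kN/m.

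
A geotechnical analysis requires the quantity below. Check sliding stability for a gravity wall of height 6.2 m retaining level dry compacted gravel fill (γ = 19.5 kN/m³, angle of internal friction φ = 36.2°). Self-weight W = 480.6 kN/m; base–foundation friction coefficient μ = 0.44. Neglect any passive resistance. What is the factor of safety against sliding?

K_a = tan²(45° − 36.2°/2) = 0.2574.
P_a = ½K_aγH² = 0.5×0.2574×19.5×6.2² = 96.46 kN/m, acting at H/3 = 2.067 m above the base.
FS_sliding = μW / P_a = 0.44×480.6 / 96.46 = 2.192.

2.19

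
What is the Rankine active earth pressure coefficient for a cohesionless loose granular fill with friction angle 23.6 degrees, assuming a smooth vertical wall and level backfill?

0.428

K_a = tan²(45° − φ/2) = tan²(33.20°) = 0.4282.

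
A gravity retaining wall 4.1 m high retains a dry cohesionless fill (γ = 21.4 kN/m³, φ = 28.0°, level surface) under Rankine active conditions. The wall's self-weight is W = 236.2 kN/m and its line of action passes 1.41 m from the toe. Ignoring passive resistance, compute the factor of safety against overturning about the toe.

K_a = tan²(45° − 28.0°/2) = 0.3610.
P_a = ½K_aγH² = 0.5×0.3610×21.4×4.1² = 64.94 kN/m, acting at H/3 = 1.367 m above the base.
Overturning moment M_o = P_a × H/3 = 64.94 × 1.367 = 88.75.
Resisting moment M_r = W × 1.41 = 236.2 × 1.41 = 333.0.
FS_overturning = M_r/M_o = 333.0/88.75 = 3.753.

3.75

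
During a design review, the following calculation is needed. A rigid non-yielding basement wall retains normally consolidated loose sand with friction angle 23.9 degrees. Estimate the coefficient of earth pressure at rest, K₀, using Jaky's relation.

0.595

K₀ = 1 − sin φ' = 1 − sin 23.9° = 0.5949.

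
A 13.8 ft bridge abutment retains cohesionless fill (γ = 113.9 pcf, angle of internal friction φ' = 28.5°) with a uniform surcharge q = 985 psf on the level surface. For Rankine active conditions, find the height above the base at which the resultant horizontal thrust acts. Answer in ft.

5.88 ft

K_a = 0.3540.
Triangular part P₁ = ½K_aγH² = 3839 at H/3 = 4.600 ft; rectangular part P₂ = K_a q H = 4811 at H/2 = 6.900 ft.
ȳ = (P₁·4.600 + P₂·6.900)/(P₁+P₂) = 5.879 ft.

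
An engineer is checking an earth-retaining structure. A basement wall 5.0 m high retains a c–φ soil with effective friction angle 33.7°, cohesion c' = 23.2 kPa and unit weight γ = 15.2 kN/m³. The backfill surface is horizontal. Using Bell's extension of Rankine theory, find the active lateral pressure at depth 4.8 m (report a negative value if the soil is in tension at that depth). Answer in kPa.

K_a = (1 − sin φ)/(1 + sin φ) = 0.2863.
σ_a = K_a γ z − 2c√K_a = 0.2863×15.2×4.8 − 2×23.2×0.5351 = -3.939 kPa.

-3.94 kPa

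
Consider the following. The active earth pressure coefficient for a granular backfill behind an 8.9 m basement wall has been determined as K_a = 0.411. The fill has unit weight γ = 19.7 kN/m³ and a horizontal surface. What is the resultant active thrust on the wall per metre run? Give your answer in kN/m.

321 kN/m

P = ½ K_a γ H² = 0.5 × 0.411 × 19.7 × 8.9² = 320.7 kN/m.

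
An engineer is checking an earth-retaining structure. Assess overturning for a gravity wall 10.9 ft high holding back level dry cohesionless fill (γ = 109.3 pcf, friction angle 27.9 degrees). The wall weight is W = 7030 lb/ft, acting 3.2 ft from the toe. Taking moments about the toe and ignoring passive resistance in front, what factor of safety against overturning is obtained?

K_a = tan²(45° − 27.9°/2) = 0.3625.
P_a = ½K_aγH² = 0.5×0.3625×109.3×10.9² = 2353 lb/ft, acting at H/3 = 3.633 ft above the base.
Overturning moment M_o = P_a × H/3 = 2353 × 3.633 = 8551.
Resisting moment M_r = W × 3.2 = 7030 × 3.2 = 22500.
FS_overturning = M_r/M_o = 22500/8551 = 2.631.

2.63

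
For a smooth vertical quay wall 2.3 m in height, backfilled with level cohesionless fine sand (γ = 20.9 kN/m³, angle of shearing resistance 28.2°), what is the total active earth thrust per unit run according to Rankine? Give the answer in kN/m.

19.8 kN/m

K_a = tan²(45° − φ/2) = 0.3582.
P_a = ½ K_a γ H² = 0.5 × 0.3582 × 20.9 × 2.3² = 19.80 kN/m.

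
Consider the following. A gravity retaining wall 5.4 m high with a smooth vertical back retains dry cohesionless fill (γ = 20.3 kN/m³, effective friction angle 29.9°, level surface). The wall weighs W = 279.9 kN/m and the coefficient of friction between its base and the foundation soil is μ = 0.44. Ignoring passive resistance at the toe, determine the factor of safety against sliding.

1.24

K_a = tan²(45° − 29.9°/2) = 0.3347.
P_a = ½K_aγH² = 0.5×0.3347×20.3×5.4² = 99.06 kN/m, acting at H/3 = 1.800 m above the base.
FS_sliding = μW / P_a = 0.44×279.9 / 99.06 = 1.243.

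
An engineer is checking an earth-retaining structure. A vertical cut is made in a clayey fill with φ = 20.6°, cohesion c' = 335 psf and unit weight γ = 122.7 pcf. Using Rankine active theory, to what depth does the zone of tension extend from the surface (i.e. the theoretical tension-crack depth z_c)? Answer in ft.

K_a = tan²(45° − 20.6°/2) = 0.4795; √K_a = 0.6924.
The active pressure is zero where K_a γ z = 2c√K_a, so z_c = 2c/(γ√K_a) = 2×335/(122.7×0.6924) = 7.886 ft.

7.89 ft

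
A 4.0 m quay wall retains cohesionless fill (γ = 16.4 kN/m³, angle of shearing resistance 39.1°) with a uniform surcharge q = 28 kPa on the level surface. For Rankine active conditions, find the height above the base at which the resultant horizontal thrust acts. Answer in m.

1.64 m

K_a = 0.2265.
Triangular part P₁ = ½K_aγH² = 29.71 at H/3 = 1.333 m; rectangular part P₂ = K_a q H = 25.37 at H/2 = 2.000 m.
ȳ = (P₁·1.333 + P₂·2.000)/(P₁+P₂) = 1.640 m.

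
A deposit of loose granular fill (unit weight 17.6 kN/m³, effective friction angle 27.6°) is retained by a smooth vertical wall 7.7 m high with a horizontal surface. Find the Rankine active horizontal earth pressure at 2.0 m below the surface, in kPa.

12.9 kPa

K_a = (1 − sin φ)/(1 + sin φ) = 0.3668.
σ_h = K_a γ z = 0.3668 × 17.6 × 2.0 = 12.91 kPa.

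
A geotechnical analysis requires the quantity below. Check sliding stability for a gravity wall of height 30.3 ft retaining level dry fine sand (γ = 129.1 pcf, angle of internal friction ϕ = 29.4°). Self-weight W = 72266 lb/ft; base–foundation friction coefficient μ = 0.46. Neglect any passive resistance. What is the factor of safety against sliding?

1.64

K_a = tan²(45° − 29.4°/2) = 0.3415.
P_a = ½K_aγH² = 0.5×0.3415×129.1×30.3² = 20240 lb/ft, acting at H/3 = 10.10 ft above the base.
FS_sliding = μW / P_a = 0.46×72266 / 20240 = 1.643.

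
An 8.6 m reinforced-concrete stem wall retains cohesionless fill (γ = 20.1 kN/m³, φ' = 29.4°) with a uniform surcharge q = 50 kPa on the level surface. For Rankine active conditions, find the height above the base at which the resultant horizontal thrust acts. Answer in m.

3.39 m

K_a = 0.3415.
Triangular part P₁ = ½K_aγH² = 253.8 at H/3 = 2.867 m; rectangular part P₂ = K_a q H = 146.8 at H/2 = 4.300 m.
ȳ = (P₁·2.867 + P₂·4.300)/(P₁+P₂) = 3.392 m.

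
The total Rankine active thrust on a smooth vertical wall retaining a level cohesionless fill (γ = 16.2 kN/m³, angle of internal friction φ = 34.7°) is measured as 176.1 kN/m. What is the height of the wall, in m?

K_a = 0.2745. P_a = ½ K_a γ H² ⇒ H = √(2P_a/(K_a γ)).
H = √(2×176.1/(0.2745×16.2)) = 8.900 m.

8.90 m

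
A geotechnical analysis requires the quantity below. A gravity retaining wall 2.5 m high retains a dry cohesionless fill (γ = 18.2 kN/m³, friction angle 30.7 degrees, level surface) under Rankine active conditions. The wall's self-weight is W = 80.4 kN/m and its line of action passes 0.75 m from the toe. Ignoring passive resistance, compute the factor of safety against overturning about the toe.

K_a = tan²(45° − 30.7°/2) = 0.3240.
P_a = ½K_aγH² = 0.5×0.3240×18.2×2.5² = 18.43 kN/m, acting at H/3 = 0.8333 m above the base.
Overturning moment M_o = P_a × H/3 = 18.43 × 0.8333 = 15.36.
Resisting moment M_r = W × 0.75 = 80.4 × 0.75 = 60.30.
FS_overturning = M_r/M_o = 60.30/15.36 = 3.926.

3.93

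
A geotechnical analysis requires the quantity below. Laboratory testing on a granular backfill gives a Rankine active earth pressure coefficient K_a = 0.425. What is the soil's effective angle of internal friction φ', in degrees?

23.8°

K_a = tan²(45° − φ/2) ⇒ 45° − φ/2 = arctan(√0.425) = 33.10°.
φ = 2(45° − 33.10°) = 23.80°.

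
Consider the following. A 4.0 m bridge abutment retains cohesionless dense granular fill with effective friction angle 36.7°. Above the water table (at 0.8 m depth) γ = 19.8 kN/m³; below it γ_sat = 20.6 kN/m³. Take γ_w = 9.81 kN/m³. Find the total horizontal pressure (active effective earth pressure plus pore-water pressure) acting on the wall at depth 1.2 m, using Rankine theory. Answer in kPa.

9.00 kPa

K_a = (1 − sin φ)/(1 + sin φ) = 0.2519.
γ' = 20.6 − 9.81 = 10.79 kN/m³.
Effective vertical stress at 1.2 m: σ'_v = 19.8×0.8 + 10.79×0.400 = 20.16 kPa.
σ'_h = K_a σ'_v = 0.2519 × 20.16 = 5.076 kPa; u = γ_w × 0.400 = 3.924 kPa.
Total σ_h = 5.076 + 3.924 = 9.000 kPa.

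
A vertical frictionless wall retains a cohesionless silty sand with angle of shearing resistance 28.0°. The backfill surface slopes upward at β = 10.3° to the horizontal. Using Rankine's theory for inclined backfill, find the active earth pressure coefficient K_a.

0.381

K_a = cos β · (cos β − √(cos²β − cos²φ)) / (cos β + √(cos²β − cos²φ)).
cos β = 0.9839, cos φ = 0.8829, √(cos²β − cos²φ) = 0.4341.
K_a = 0.9839 × (0.9839 − 0.4341)/(0.9839 + 0.4341) = 0.3815.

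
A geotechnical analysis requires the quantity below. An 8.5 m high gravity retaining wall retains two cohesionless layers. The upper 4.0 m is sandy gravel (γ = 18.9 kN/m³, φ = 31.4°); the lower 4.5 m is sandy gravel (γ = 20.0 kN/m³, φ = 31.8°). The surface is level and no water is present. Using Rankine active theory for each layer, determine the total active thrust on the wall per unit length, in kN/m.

K_a1 = tan²(45°−31.4°/2) = 0.3149; K_a2 = tan²(45°−31.8°/2) = 0.3098.
Layer 1: σ at base = K_a1 γ₁ h₁ = 23.81 kPa; P₁ = ½×23.81×4.0 = 47.62.
Layer 2: σ_v at top = γ₁h₁ = 75.60; σ_h top = K_a2×75.60 = 23.42; σ_h base = K_a2×(75.60+20.0×4.5) = 51.30.
P₂ = ½(23.42+51.30)×4.5 = 168.1. Total P_a = 47.62+168.1 = 215.7 kN/m.

216 kN/m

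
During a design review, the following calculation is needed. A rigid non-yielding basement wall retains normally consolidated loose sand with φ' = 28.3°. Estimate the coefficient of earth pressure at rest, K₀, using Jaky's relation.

0.526

K₀ = 1 − sin φ' = 1 − sin 28.3° = 0.5259.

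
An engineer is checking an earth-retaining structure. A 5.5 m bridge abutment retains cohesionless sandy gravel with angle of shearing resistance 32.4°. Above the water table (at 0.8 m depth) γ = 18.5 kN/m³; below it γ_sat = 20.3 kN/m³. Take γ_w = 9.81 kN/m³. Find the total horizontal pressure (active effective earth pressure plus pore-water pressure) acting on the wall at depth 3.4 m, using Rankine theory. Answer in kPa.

K_a = (1 − sin φ)/(1 + sin φ) = 0.3022.
γ' = 20.3 − 9.81 = 10.49 kN/m³.
Effective vertical stress at 3.4 m: σ'_v = 18.5×0.8 + 10.49×2.60 = 42.07 kPa.
σ'_h = K_a σ'_v = 0.3022 × 42.07 = 12.72 kPa; u = γ_w × 2.60 = 25.51 kPa.
Total σ_h = 12.72 + 25.51 = 38.22 kPa.

38.2 kPa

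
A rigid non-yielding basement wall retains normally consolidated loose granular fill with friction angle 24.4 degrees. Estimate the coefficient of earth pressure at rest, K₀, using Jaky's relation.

0.587

K₀ = 1 − sin φ' = 1 − sin 24.4° = 0.5869.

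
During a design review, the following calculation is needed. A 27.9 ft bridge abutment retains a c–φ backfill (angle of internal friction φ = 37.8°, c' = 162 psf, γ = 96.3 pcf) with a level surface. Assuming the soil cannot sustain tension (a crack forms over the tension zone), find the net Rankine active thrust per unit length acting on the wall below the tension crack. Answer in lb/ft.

5110 lb/ft

K_a = 0.2400; √K_a = 0.4899.
Tension-crack depth z_c = 2c/(γ√K_a) = 2×162/(96.3×0.4899) = 6.868 ft.
σ_a at base = K_a γ H − 2c√K_a = 0.2400×96.3×27.9 − 2×162×0.4899 = 486.1 psf.
P_a = ½ × 486.1 × (H − z_c) = 0.5×486.1×21.03 = 5112 lb/ft.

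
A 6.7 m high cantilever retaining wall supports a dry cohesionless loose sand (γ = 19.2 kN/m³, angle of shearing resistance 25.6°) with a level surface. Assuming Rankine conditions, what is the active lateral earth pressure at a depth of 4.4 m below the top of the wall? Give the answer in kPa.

K_a = (1 − sin φ)/(1 + sin φ) = 0.3966.
σ_h = K_a γ z = 0.3966 × 19.2 × 4.4 = 33.50 kPa.

33.5 kPa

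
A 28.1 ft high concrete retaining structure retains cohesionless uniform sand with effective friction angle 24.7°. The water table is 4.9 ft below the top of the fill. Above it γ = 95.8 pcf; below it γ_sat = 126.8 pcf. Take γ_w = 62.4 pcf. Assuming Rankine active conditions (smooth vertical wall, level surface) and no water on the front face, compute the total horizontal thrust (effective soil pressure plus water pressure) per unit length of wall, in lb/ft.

28900 lb/ft

K_a = tan²(45° − φ/2) = 0.4106.
γ' = 126.8 − 62.4 = 64.40 pcf. Depth below WT = 23.2 ft.
σ'_h at WT = K_a γ d_w = 192.7 psf; at base = 192.7 + K_a γ' × 23.2 = 806.2 psf.
P₁ (0–4.9 ft) = ½×192.7×4.9 = 472.2. P₂ (4.9–28.1 ft) = ½(192.7+806.2)×23.2 = 11590.
P_w = ½ γ_w h₂² = 0.5×62.4×23.2² = 16790. Total = 472.2+11590+16790 = 28850 lb/ft.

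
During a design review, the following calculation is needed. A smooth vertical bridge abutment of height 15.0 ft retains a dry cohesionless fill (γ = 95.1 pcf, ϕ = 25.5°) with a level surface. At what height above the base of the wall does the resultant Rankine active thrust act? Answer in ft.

K_a = 0.3981.
The pressure distribution is triangular, so the resultant acts at H/3 above the base = 15.0/3 = 5.000 ft.

5.00 ft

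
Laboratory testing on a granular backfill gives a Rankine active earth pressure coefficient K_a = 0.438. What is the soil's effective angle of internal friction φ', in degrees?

23.0°

K_a = tan²(45° − φ/2) ⇒ 45° − φ/2 = arctan(√0.438) = 33.50°.
φ = 2(45° − 33.50°) = 23.01°.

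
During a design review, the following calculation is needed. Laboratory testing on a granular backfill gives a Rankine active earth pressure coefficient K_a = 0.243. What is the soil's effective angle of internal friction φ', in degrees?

K_a = tan²(45° − φ/2) ⇒ 45° − φ/2 = arctan(√0.243) = 26.24°.
φ = 2(45° − 26.24°) = 37.52°.

37.5°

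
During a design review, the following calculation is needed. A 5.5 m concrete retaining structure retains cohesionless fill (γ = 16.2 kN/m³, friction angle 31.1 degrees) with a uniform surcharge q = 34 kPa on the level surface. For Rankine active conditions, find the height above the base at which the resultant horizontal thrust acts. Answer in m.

2.23 m

K_a = 0.3188.
Triangular part P₁ = ½K_aγH² = 78.11 at H/3 = 1.833 m; rectangular part P₂ = K_a q H = 59.62 at H/2 = 2.750 m.
ȳ = (P₁·1.833 + P₂·2.750)/(P₁+P₂) = 2.230 m.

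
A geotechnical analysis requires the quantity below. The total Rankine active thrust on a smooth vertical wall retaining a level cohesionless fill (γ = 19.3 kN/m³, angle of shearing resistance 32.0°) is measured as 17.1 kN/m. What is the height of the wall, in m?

2.40 m

K_a = 0.3073. P_a = ½ K_a γ H² ⇒ H = √(2P_a/(K_a γ)).
H = √(2×17.1/(0.3073×19.3)) = 2.401 m.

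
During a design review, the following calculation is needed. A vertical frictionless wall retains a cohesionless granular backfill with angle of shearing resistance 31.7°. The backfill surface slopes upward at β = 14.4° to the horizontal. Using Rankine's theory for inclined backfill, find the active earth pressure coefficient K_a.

K_a = cos β · (cos β − √(cos²β − cos²φ)) / (cos β + √(cos²β − cos²φ)).
cos β = 0.9686, cos φ = 0.8508, √(cos²β − cos²φ) = 0.4629.
K_a = 0.9686 × (0.9686 − 0.4629)/(0.9686 + 0.4629) = 0.3422.

0.342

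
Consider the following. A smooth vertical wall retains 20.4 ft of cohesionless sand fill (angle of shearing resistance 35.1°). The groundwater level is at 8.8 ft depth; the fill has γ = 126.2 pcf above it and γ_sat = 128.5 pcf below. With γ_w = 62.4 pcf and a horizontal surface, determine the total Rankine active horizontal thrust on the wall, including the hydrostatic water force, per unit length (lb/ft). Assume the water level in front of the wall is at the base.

10200 lb/ft

K_a = tan²(45° − φ/2) = 0.2698.
γ' = 128.5 − 62.4 = 66.10 pcf. Depth below WT = 11.6 ft.
σ'_h at WT = K_a γ d_w = 299.7 psf; at base = 299.7 + K_a γ' × 11.6 = 506.6 psf.
P₁ (0–8.8 ft) = ½×299.7×8.8 = 1319. P₂ (8.8–20.4 ft) = ½(299.7+506.6)×11.6 = 4676.
P_w = ½ γ_w h₂² = 0.5×62.4×11.6² = 4198. Total = 1319+4676+4198 = 10190 lb/ft.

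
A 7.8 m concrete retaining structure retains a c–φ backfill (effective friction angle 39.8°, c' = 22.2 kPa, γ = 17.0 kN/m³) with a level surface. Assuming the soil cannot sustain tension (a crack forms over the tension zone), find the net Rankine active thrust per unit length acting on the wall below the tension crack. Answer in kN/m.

K_a = 0.2194; √K_a = 0.4684.
Tension-crack depth z_c = 2c/(γ√K_a) = 2×22.2/(17.0×0.4684) = 5.576 m.
σ_a at base = K_a γ H − 2c√K_a = 0.2194×17.0×7.8 − 2×22.2×0.4684 = 8.298 kPa.
P_a = ½ × 8.298 × (H − z_c) = 0.5×8.298×2.224 = 9.229 kN/m.

9.23 kN/m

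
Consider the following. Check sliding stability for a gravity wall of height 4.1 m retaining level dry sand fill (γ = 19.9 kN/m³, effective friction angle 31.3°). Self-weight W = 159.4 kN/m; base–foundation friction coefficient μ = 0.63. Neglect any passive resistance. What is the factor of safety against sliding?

K_a = tan²(45° − 31.3°/2) = 0.3162.
P_a = ½K_aγH² = 0.5×0.3162×19.9×4.1² = 52.89 kN/m, acting at H/3 = 1.367 m above the base.
FS_sliding = μW / P_a = 0.63×159.4 / 52.89 = 1.899.

1.90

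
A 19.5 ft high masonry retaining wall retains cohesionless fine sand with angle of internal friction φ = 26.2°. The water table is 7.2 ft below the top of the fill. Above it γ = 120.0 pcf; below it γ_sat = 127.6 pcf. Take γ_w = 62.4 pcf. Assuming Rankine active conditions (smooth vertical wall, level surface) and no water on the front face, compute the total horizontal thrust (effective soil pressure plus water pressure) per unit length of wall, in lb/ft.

12000 lb/ft

K_a = tan²(45° − φ/2) = 0.3874.
γ' = 127.6 − 62.4 = 65.20 pcf. Depth below WT = 12.3 ft.
σ'_h at WT = K_a γ d_w = 334.7 psf; at base = 334.7 + K_a γ' × 12.3 = 645.5 psf.
P₁ (0–7.2 ft) = ½×334.7×7.2 = 1205. P₂ (7.2–19.5 ft) = ½(334.7+645.5)×12.3 = 6028.
P_w = ½ γ_w h₂² = 0.5×62.4×12.3² = 4720. Total = 1205+6028+4720 = 11950 lb/ft.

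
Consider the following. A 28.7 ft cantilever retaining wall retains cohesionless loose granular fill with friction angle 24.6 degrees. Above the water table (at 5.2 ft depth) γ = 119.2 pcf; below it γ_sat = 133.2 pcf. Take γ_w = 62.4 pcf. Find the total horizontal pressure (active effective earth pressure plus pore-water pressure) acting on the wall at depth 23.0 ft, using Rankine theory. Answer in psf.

K_a = (1 − sin φ)/(1 + sin φ) = 0.4121.
γ' = 133.2 − 62.4 = 70.80 pcf.
Effective vertical stress at 23.0 ft: σ'_v = 119.2×5.2 + 70.80×17.8 = 1880 psf.
σ'_h = K_a σ'_v = 0.4121 × 1880 = 774.9 psf; u = γ_w × 17.8 = 1111 psf.
Total σ_h = 774.9 + 1111 = 1886 psf.

1890 psf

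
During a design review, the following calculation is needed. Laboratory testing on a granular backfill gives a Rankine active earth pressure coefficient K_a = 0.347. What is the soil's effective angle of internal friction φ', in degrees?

K_a = tan²(45° − φ/2) ⇒ 45° − φ/2 = arctan(√0.347) = 30.50°.
φ = 2(45° − 30.50°) = 29.00°.

29.0°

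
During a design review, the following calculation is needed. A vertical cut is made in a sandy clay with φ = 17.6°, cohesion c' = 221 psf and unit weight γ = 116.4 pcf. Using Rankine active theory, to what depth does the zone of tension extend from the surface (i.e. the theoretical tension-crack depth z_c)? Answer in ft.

5.19 ft

K_a = tan²(45° − 17.6°/2) = 0.5357; √K_a = 0.7319.
The active pressure is zero where K_a γ z = 2c√K_a, so z_c = 2c/(γ√K_a) = 2×221/(116.4×0.7319) = 5.188 ft.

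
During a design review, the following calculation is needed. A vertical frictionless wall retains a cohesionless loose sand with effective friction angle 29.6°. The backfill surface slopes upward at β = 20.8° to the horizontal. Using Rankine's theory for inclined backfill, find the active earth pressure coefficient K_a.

K_a = cos β · (cos β − √(cos²β − cos²φ)) / (cos β + √(cos²β − cos²φ)).
cos β = 0.9348, cos φ = 0.8695, √(cos²β − cos²φ) = 0.3433.
K_a = 0.9348 × (0.9348 − 0.3433)/(0.9348 + 0.3433) = 0.4326.

0.433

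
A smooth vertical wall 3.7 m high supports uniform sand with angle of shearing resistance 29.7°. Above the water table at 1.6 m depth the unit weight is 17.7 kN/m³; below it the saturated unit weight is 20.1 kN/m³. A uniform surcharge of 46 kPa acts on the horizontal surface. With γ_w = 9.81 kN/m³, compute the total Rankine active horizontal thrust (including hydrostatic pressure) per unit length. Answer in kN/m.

K_a = tan²(45° − φ/2) = 0.3374.
γ' = 20.1 − 9.81 = 10.29 kN/m³. h₂ = H − d_w = 2.1 m.
σ'_h: at surface K_a·q = 15.52; at WT K_a(q+γd_w) = 25.07; at base K_a(q+γd_w+γ'h₂) = 32.36 kPa.
P₁ = ½(15.52+25.07)×1.6 = 32.48; P₂ = ½(25.07+32.36)×2.1 = 60.31; P_w = ½γ_w h₂² = 21.63.
Total = 32.48+60.31+21.63 = 114.4 kN/m.

114 kN/m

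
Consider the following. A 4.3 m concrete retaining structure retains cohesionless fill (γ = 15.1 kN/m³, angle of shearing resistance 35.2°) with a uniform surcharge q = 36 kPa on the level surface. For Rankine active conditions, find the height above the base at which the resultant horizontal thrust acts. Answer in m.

1.81 m

K_a = 0.2687.
Triangular part P₁ = ½K_aγH² = 37.51 at H/3 = 1.433 m; rectangular part P₂ = K_a q H = 41.59 at H/2 = 2.150 m.
ȳ = (P₁·1.433 + P₂·2.150)/(P₁+P₂) = 1.810 m.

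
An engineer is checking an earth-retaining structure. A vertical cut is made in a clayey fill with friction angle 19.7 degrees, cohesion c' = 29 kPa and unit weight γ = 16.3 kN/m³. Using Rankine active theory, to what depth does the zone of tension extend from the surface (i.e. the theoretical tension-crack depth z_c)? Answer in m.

5.05 m

K_a = tan²(45° − 19.7°/2) = 0.4958; √K_a = 0.7041.
The active pressure is zero where K_a γ z = 2c√K_a, so z_c = 2c/(γ√K_a) = 2×29/(16.3×0.7041) = 5.054 m.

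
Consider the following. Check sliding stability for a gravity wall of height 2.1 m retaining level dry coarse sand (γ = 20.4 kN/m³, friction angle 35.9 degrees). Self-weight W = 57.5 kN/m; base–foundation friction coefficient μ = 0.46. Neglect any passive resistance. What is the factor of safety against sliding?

2.26

K_a = tan²(45° − 35.9°/2) = 0.2607.
P_a = ½K_aγH² = 0.5×0.2607×20.4×2.1² = 11.73 kN/m, acting at H/3 = 0.7000 m above the base.
FS_sliding = μW / P_a = 0.46×57.5 / 11.73 = 2.255.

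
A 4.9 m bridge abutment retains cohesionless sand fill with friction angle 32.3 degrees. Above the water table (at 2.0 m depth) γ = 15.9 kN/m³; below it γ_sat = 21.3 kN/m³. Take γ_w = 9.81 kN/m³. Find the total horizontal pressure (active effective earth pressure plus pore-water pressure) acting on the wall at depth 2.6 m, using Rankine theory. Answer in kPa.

17.6 kPa

K_a = (1 − sin φ)/(1 + sin φ) = 0.3035.
γ' = 21.3 − 9.81 = 11.49 kN/m³.
Effective vertical stress at 2.6 m: σ'_v = 15.9×2.0 + 11.49×0.600 = 38.69 kPa.
σ'_h = K_a σ'_v = 0.3035 × 38.69 = 11.74 kPa; u = γ_w × 0.600 = 5.886 kPa.
Total σ_h = 11.74 + 5.886 = 17.63 kPa.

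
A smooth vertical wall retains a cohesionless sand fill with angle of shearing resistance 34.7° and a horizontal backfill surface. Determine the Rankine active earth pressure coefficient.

0.274

K_a = tan²(45° − φ/2) = tan²(27.65°) = 0.2745.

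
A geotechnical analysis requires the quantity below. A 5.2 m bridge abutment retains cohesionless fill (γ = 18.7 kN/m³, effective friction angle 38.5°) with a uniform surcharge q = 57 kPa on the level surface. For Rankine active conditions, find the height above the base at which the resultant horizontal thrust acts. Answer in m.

2.20 m

K_a = 0.2327.
Triangular part P₁ = ½K_aγH² = 58.82 at H/3 = 1.733 m; rectangular part P₂ = K_a q H = 68.96 at H/2 = 2.600 m.
ȳ = (P₁·1.733 + P₂·2.600)/(P₁+P₂) = 2.201 m.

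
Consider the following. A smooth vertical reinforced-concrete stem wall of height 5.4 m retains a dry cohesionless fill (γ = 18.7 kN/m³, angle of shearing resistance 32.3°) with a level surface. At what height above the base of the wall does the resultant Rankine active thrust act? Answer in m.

1.80 m

K_a = 0.3035.
The pressure distribution is triangular, so the resultant acts at H/3 above the base = 5.4/3 = 1.800 m.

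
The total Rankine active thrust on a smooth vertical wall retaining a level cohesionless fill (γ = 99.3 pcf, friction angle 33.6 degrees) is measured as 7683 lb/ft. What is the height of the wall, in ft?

K_a = 0.2875. P_a = ½ K_a γ H² ⇒ H = √(2P_a/(K_a γ)).
H = √(2×7683/(0.2875×99.3)) = 23.20 ft.

23.2 ft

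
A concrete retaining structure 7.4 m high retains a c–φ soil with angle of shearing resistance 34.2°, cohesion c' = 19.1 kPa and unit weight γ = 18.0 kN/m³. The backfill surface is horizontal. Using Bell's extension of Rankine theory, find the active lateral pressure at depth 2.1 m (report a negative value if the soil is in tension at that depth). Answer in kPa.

K_a = (1 − sin φ)/(1 + sin φ) = 0.2803.
σ_a = K_a γ z − 2c√K_a = 0.2803×18.0×2.1 − 2×19.1×0.5295 = -9.629 kPa.

-9.63 kPa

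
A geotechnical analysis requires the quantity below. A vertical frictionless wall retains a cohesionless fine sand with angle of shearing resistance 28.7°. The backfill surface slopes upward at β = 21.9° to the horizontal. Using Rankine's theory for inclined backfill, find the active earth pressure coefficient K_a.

0.472

K_a = cos β · (cos β − √(cos²β − cos²φ)) / (cos β + √(cos²β − cos²φ)).
cos β = 0.9278, cos φ = 0.8771, √(cos²β − cos²φ) = 0.3025.
K_a = 0.9278 × (0.9278 − 0.3025)/(0.9278 + 0.3025) = 0.4716.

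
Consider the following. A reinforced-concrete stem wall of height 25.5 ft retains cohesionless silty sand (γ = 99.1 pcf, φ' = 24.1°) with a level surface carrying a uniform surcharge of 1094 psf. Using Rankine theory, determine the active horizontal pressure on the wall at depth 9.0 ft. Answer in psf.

834 psf

K_a = (1 − sin φ)/(1 + sin φ) = 0.4201.
σ_v = γz + q = 99.1 × 9.0 + 1094 = 1986 psf.
σ_h = K_a σ_v = 0.4201 × 1986 = 834.3 psf.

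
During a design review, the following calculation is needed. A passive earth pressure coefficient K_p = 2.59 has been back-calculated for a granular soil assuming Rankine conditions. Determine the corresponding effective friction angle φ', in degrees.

26.3°

K_p = (1+sin φ)/(1−sin φ) ⇒ sin φ = (K_p − 1)/(K_p + 1) = 0.4429.
φ = arcsin(0.4429) = 26.29°.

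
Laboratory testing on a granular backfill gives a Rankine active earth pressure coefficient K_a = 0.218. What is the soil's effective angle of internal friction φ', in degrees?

39.9°

K_a = tan²(45° − φ/2) ⇒ 45° − φ/2 = arctan(√0.218) = 25.03°.
φ = 2(45° − 25.03°) = 39.94°.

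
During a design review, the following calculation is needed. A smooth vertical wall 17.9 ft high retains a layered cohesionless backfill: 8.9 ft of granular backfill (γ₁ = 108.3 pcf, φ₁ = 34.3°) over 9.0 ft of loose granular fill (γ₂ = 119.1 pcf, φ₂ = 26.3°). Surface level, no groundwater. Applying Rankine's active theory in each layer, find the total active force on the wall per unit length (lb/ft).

6410 lb/ft

K_a1 = tan²(45°−34.3°/2) = 0.2792; K_a2 = tan²(45°−26.3°/2) = 0.3859.
Layer 1: σ at base = K_a1 γ₁ h₁ = 269.1 psf; P₁ = ½×269.1×8.9 = 1197.
Layer 2: σ_v at top = γ₁h₁ = 963.9; σ_h top = K_a2×963.9 = 372.0; σ_h base = K_a2×(963.9+119.1×9.0) = 785.7.
P₂ = ½(372.0+785.7)×9.0 = 5209. Total P_a = 1197+5209 = 6407 lb/ft.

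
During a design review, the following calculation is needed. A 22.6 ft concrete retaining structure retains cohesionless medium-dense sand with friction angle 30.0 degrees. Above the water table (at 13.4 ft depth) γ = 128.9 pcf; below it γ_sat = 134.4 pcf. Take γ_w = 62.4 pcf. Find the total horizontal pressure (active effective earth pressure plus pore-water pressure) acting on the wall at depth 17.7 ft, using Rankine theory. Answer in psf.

K_a = (1 − sin φ)/(1 + sin φ) = 0.3333.
γ' = 134.4 − 62.4 = 72.00 pcf.
Effective vertical stress at 17.7 ft: σ'_v = 128.9×13.4 + 72.00×4.30 = 2037 psf.
σ'_h = K_a σ'_v = 0.3333 × 2037 = 679.0 psf; u = γ_w × 4.30 = 268.3 psf.
Total σ_h = 679.0 + 268.3 = 947.3 psf.

947 psf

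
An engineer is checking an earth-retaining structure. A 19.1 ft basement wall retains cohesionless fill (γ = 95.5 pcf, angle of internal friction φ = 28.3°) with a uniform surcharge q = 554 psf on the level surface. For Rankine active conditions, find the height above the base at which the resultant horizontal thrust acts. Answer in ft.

7.57 ft

K_a = 0.3568.
Triangular part P₁ = ½K_aγH² = 6215 at H/3 = 6.367 ft; rectangular part P₂ = K_a q H = 3775 at H/2 = 9.550 ft.
ȳ = (P₁·6.367 + P₂·9.550)/(P₁+P₂) = 7.570 ft.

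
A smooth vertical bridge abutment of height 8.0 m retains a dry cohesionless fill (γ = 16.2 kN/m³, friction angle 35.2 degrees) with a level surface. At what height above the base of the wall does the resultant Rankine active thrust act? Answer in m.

K_a = 0.2687.
The pressure distribution is triangular, so the resultant acts at H/3 above the base = 8.0/3 = 2.667 m.

2.67 m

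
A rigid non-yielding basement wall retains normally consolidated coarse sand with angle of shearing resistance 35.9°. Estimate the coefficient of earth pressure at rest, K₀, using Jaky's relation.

K₀ = 1 − sin φ' = 1 − sin 35.9° = 0.4136.

0.414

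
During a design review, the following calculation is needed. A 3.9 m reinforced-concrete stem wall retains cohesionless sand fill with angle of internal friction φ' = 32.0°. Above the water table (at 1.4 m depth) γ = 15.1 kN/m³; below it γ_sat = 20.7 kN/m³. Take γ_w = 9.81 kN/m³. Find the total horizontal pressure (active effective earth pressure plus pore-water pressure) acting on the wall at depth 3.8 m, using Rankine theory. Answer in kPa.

38.1 kPa

K_a = (1 − sin φ)/(1 + sin φ) = 0.3073.
γ' = 20.7 − 9.81 = 10.89 kN/m³.
Effective vertical stress at 3.8 m: σ'_v = 15.1×1.4 + 10.89×2.40 = 47.28 kPa.
σ'_h = K_a σ'_v = 0.3073 × 47.28 = 14.53 kPa; u = γ_w × 2.40 = 23.54 kPa.
Total σ_h = 14.53 + 23.54 = 38.07 kPa.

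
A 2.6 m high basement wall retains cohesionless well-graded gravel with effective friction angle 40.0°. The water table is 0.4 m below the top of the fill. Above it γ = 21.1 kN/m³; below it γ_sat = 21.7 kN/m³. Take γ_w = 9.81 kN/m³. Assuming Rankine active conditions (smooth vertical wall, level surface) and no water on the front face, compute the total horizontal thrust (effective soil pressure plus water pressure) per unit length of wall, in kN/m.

K_a = tan²(45° − φ/2) = 0.2174.
γ' = 21.7 − 9.81 = 11.89 kN/m³. Depth below WT = 2.2 m.
σ'_h at WT = K_a γ d_w = 1.835 kPa; at base = 1.835 + K_a γ' × 2.2 = 7.523 kPa.
P₁ (0–0.4 m) = ½×1.835×0.4 = 0.3670. P₂ (0.4–2.6 m) = ½(1.835+7.523)×2.2 = 10.29.
P_w = ½ γ_w h₂² = 0.5×9.81×2.2² = 23.74. Total = 0.3670+10.29+23.74 = 34.40 kN/m.

34.4 kN/m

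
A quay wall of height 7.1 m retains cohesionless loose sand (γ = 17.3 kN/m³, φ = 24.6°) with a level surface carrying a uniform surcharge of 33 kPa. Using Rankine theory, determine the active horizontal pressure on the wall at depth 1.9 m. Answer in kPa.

K_a = (1 − sin φ)/(1 + sin φ) = 0.4121.
σ_v = γz + q = 17.3 × 1.9 + 33 = 65.87 kPa.
σ_h = K_a σ_v = 0.4121 × 65.87 = 27.15 kPa.

27.1 kPa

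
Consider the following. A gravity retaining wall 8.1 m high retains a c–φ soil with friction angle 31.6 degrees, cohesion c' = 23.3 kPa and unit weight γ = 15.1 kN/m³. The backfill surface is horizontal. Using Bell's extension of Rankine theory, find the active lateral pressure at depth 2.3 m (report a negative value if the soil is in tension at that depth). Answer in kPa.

K_a = (1 − sin φ)/(1 + sin φ) = 0.3123.
σ_a = K_a γ z − 2c√K_a = 0.3123×15.1×2.3 − 2×23.3×0.5589 = -15.20 kPa.

-15.2 kPa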